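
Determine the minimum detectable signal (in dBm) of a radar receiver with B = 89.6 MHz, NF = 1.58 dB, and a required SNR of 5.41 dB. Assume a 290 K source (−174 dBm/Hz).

Sensitivity = −174 + 10 log₁₀(B) + NF + SNR_min
= −174 + 79.52 + 1.58 + 5.41
= −87.49 dBm → −87.5 dBm

−87.5 dBm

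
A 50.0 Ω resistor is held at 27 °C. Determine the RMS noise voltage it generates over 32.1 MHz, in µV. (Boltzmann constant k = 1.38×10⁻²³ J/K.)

T = 27 °C + 273.15 = 300.15 K
V_n = √(4kTRB)
4kTRB = 4 × 1.38×10⁻²³ × 300.15 × 5.00×10¹ × 3.21×10⁷ = 2.66×10⁻¹¹ V²
V_n = √(2.66×10⁻¹¹) = 5.16×10⁻⁶ V = 5.16 µV

5.16 µV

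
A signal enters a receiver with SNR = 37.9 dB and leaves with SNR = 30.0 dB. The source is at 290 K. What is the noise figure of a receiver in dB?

7.9 dB

NF (dB) = SNR_in(dB) − SNR_out(dB) when the source is at T₀
NF = 37.9 − 30.0 = 7.9 dB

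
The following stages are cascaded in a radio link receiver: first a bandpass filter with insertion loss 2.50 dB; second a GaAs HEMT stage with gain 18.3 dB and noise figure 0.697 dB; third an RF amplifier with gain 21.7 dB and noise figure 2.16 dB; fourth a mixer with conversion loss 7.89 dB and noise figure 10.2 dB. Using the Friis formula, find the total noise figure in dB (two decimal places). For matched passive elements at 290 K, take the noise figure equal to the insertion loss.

Convert to linear (a loss of L dB is a gain of −L dB): F_i = 10^(NF_i/10), G_i = 10^(G_i,dB/10)
  Stage 1: F_1 = 10^(2.50/10) = 1.778, G_1 = 10^(−2.50/10) = 0.5623
  Stage 2: F_2 = 10^(0.697/10) = 1.174, G_2 = 10^(18.3/10) = 67.61
  Stage 3: F_3 = 10^(2.16/10) = 1.644, G_3 = 10^(21.7/10) = 147.9
  Stage 4: F_4 = 10^(10.2/10) = 10.47, G_4 = 10^(−7.89/10) = 0.1626
Friis cascade:
  F = 1.778 + (1.174 − 1)/0.5623 + (1.644 − 1)/38.02 + (10.47 − 1)/5623 = 2.106
NF = 10 log₁₀(2.106) = 3.24 dB

3.24 dB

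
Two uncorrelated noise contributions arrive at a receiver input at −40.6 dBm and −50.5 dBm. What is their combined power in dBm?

−40.2 dBm

Convert to linear, add, convert back:
P₁ = 8.71×10⁻⁸ W, P₂ = 8.91×10⁻⁹ W
P_tot = 9.60×10⁻⁸ W → 10 log₁₀(P_tot / 10⁻³) = −40.2 dBm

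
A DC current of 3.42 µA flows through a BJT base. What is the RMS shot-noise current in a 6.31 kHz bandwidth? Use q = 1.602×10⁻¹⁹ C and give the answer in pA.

83.2 pA

I_n = √(2qI·B)
2qI·B = 2 × 1.602×10⁻¹⁹ × 3.42×10⁻⁶ × 6.31×10³ = 6.91×10⁻²¹ A²
I_n = √(6.91×10⁻²¹) = 8.32×10⁻¹¹ A = 83.2 pA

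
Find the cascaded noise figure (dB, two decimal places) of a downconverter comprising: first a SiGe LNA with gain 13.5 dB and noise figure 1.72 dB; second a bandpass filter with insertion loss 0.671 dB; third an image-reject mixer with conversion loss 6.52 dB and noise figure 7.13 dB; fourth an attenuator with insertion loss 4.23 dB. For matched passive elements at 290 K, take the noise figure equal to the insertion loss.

Convert to linear (a loss of L dB is a gain of −L dB): F_i = 10^(NF_i/10), G_i = 10^(G_i,dB/10)
  Stage 1: F_1 = 10^(1.72/10) = 1.486, G_1 = 10^(13.5/10) = 22.39
  Stage 2: F_2 = 10^(0.671/10) = 1.167, G_2 = 10^(−0.671/10) = 0.8568
  Stage 3: F_3 = 10^(7.13/10) = 5.164, G_3 = 10^(−6.52/10) = 0.2228
  Stage 4: F_4 = 10^(4.23/10) = 2.649, G_4 = 10^(−4.23/10) = 0.3776
Friis cascade:
  F = 1.486 + (1.167 − 1)/22.39 + (5.164 − 1)/19.18 + (2.649 − 1)/4.275 = 2.096
NF = 10 log₁₀(2.096) = 3.21 dB

3.21 dB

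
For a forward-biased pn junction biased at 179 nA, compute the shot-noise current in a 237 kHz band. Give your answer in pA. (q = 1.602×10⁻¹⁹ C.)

I_n = √(2qI·B)
2qI·B = 2 × 1.602×10⁻¹⁹ × 1.79×10⁻⁷ × 2.37×10⁵ = 1.36×10⁻²⁰ A²
I_n = √(1.36×10⁻²⁰) = 1.17×10⁻¹⁰ A = 117 pA

117 pA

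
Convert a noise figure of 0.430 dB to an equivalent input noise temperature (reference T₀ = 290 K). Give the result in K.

F = 10^(0.430/10) = 1.10408
T_e = (F − 1)·T₀ = (1.10408 − 1) × 290 = 30.2 K

30.2 K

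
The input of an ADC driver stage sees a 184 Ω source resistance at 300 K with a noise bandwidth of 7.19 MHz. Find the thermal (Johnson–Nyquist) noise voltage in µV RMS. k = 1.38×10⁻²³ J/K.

V_n = √(4kTRB)
4kTRB = 4 × 1.38×10⁻²³ × 300 × 1.84×10² × 7.19×10⁶ = 2.19×10⁻¹¹ V²
V_n = √(2.19×10⁻¹¹) = 4.68×10⁻⁶ V = 4.68 µV

4.68 µV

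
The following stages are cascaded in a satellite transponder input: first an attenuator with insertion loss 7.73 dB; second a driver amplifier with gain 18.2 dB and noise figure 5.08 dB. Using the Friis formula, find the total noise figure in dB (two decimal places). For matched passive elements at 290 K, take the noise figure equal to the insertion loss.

12.81 dB

Convert to linear (a loss of L dB is a gain of −L dB): F_i = 10^(NF_i/10), G_i = 10^(G_i,dB/10)
  Stage 1: F_1 = 10^(7.73/10) = 5.929, G_1 = 10^(−7.73/10) = 0.1687
  Stage 2: F_2 = 10^(5.08/10) = 3.221, G_2 = 10^(18.2/10) = 66.07
Friis cascade:
  F = 5.929 + (3.221 − 1)/0.1687 = 19.10
NF = 10 log₁₀(19.10) = 12.81 dB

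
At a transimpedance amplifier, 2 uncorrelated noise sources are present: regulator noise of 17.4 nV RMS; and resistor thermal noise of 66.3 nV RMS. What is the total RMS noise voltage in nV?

Uncorrelated sources add in power (mean-square): V_tot = √(ΣV_i²)
V_tot = √[(1.74×10⁻⁸)² + (6.63×10⁻⁸)²] = 6.85×10⁻⁸ V = 68.5 nV

68.5 nV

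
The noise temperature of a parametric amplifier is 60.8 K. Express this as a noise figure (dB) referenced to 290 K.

0.827 dB

F = 1 + T_e/T₀ = 1 + 60.8/290 = 1.20966
NF = 10 log₁₀(1.20966) = 0.827 dB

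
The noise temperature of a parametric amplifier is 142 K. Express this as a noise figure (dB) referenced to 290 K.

F = 1 + T_e/T₀ = 1 + 142/290 = 1.48966
NF = 10 log₁₀(1.48966) = 1.73 dB

1.73 dB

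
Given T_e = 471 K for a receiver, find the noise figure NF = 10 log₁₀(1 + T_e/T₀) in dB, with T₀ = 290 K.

4.19 dB

F = 1 + T_e/T₀ = 1 + 471/290 = 2.62414
NF = 10 log₁₀(2.62414) = 4.19 dB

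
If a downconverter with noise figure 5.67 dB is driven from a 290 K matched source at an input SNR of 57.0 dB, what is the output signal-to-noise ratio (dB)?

51.33 dB

By definition F = SNR_in/SNR_out, so in dB: SNR_out = SNR_in − NF
SNR_out = 57.0 − 5.67 = 51.33 dB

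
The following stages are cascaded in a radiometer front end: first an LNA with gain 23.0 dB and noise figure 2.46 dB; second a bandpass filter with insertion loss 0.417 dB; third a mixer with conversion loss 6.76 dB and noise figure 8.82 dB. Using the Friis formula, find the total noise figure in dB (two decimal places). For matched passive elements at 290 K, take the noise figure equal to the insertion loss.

Convert to linear (a loss of L dB is a gain of −L dB): F_i = 10^(NF_i/10), G_i = 10^(G_i,dB/10)
  Stage 1: F_1 = 10^(2.46/10) = 1.762, G_1 = 10^(23.0/10) = 199.5
  Stage 2: F_2 = 10^(0.417/10) = 1.101, G_2 = 10^(−0.417/10) = 0.9084
  Stage 3: F_3 = 10^(8.82/10) = 7.621, G_3 = 10^(−6.76/10) = 0.2109
Friis cascade:
  F = 1.762 + (1.101 − 1)/199.5 + (7.621 − 1)/181.3 = 1.799
NF = 10 log₁₀(1.799) = 2.55 dB

2.55 dB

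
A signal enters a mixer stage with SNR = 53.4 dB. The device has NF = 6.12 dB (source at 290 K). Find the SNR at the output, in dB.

By definition F = SNR_in/SNR_out, so in dB: SNR_out = SNR_in − NF
SNR_out = 53.4 − 6.12 = 47.28 dB

47.28 dB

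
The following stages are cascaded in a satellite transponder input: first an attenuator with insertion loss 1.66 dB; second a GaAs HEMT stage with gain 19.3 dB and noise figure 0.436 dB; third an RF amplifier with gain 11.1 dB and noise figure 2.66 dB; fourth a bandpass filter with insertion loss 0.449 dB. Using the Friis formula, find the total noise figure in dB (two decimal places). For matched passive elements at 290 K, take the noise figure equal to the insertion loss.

2.14 dB

Convert to linear (a loss of L dB is a gain of −L dB): F_i = 10^(NF_i/10), G_i = 10^(G_i,dB/10)
  Stage 1: F_1 = 10^(1.66/10) = 1.466, G_1 = 10^(−1.66/10) = 0.6823
  Stage 2: F_2 = 10^(0.436/10) = 1.106, G_2 = 10^(19.3/10) = 85.11
  Stage 3: F_3 = 10^(2.66/10) = 1.845, G_3 = 10^(11.1/10) = 12.88
  Stage 4: F_4 = 10^(0.449/10) = 1.109, G_4 = 10^(−0.449/10) = 0.9018
Friis cascade:
  F = 1.466 + (1.106 − 1)/0.6823 + (1.845 − 1)/58.08 + (1.109 − 1)/748.2 = 1.635
NF = 10 log₁₀(1.635) = 2.14 dB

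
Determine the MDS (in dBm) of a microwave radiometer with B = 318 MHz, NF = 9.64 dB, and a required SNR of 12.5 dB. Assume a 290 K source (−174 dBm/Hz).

−66.8 dBm

Sensitivity = −174 + 10 log₁₀(B) + NF + SNR_min
= −174 + 85.02 + 9.64 + 12.5
= −66.84 dBm → −66.8 dBm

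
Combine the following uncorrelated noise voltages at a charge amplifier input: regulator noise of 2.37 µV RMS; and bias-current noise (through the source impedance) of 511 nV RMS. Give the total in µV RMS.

2.42 µV

Uncorrelated sources add in power (mean-square): V_tot = √(ΣV_i²)
V_tot = √[(2.37×10⁻⁶)² + (5.11×10⁻⁷)²] = 2.42×10⁻⁶ V = 2.42 µV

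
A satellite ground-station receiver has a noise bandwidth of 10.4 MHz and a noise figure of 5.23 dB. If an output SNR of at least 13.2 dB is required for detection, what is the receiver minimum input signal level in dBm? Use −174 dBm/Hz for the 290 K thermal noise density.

−85.4 dBm

Sensitivity = −174 + 10 log₁₀(B) + NF + SNR_min
= −174 + 70.17 + 5.23 + 13.2
= −85.40 dBm → −85.4 dBm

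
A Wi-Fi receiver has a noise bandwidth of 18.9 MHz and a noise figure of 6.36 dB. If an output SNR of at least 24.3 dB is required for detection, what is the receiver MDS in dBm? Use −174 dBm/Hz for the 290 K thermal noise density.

Sensitivity = −174 + 10 log₁₀(B) + NF + SNR_min
= −174 + 72.76 + 6.36 + 24.3
= −70.58 dBm → −70.6 dBm

−70.6 dBm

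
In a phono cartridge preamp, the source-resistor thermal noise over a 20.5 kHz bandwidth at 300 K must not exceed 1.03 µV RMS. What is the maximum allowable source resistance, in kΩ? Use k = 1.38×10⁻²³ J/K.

3.13 kΩ

Johnson–Nyquist: V_n = √(4kTRB) ⇒ R = V_n² / (4kTB)
4kTB = 4 × 1.38×10⁻²³ × 300 × 2.05×10⁴ = 3.39×10⁻¹⁶
R = (1.03×10⁻⁶)² / 3.39×10⁻¹⁶ = 3.13×10³ Ω = 3.13 kΩ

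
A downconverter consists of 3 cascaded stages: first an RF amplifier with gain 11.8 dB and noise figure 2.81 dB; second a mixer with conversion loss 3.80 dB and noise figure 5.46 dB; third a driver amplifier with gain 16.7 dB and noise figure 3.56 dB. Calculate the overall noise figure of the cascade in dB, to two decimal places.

Convert to linear (a loss of L dB is a gain of −L dB): F_i = 10^(NF_i/10), G_i = 10^(G_i,dB/10)
  Stage 1: F_1 = 10^(2.81/10) = 1.910, G_1 = 10^(11.8/10) = 15.14
  Stage 2: F_2 = 10^(5.46/10) = 3.516, G_2 = 10^(−3.80/10) = 0.4169
  Stage 3: F_3 = 10^(3.56/10) = 2.270, G_3 = 10^(16.7/10) = 46.77
Friis cascade:
  F = 1.910 + (3.516 − 1)/15.14 + (2.270 − 1)/6.310 = 2.277
NF = 10 log₁₀(2.277) = 3.57 dB

3.57 dB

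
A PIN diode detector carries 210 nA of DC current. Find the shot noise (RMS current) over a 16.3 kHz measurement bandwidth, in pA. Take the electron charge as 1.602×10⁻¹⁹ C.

I_n = √(2qI·B)
2qI·B = 2 × 1.602×10⁻¹⁹ × 2.10×10⁻⁷ × 1.63×10⁴ = 1.10×10⁻²¹ A²
I_n = √(1.10×10⁻²¹) = 3.31×10⁻¹¹ A = 33.1 pA

33.1 pA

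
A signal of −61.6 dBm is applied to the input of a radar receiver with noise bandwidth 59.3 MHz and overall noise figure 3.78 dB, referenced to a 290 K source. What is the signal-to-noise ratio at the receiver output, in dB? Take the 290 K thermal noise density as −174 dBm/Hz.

Noise floor: N = −174 + 10 log₁₀(B) + NF
10 log₁₀(5.93×10⁷) = 77.73 dB
N = −174 + 77.73 + 3.78 = −92.49 dBm
SNR = P_sig − N = −61.6 − (−92.49) = 30.89 dB → 30.9 dB

30.9 dB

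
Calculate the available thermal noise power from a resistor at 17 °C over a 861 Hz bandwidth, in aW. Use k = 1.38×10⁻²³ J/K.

3.45 aW

T = 17 °C + 273.15 = 290.15 K
P_n = kTB = 1.38×10⁻²³ × 290.15 × 8.61×10² = 3.45×10⁻¹⁸ W = 3.45 aW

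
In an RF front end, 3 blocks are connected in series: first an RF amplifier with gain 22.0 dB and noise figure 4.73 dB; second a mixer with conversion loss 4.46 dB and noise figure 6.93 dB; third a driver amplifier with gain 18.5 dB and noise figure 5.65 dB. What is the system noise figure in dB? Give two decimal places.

Convert to linear (a loss of L dB is a gain of −L dB): F_i = 10^(NF_i/10), G_i = 10^(G_i,dB/10)
  Stage 1: F_1 = 10^(4.73/10) = 2.972, G_1 = 10^(22.0/10) = 158.5
  Stage 2: F_2 = 10^(6.93/10) = 4.932, G_2 = 10^(−4.46/10) = 0.3581
  Stage 3: F_3 = 10^(5.65/10) = 3.673, G_3 = 10^(18.5/10) = 70.79
Friis cascade:
  F = 2.972 + (4.932 − 1)/158.5 + (3.673 − 1)/56.75 = 3.044
NF = 10 log₁₀(3.044) = 4.83 dB

4.83 dB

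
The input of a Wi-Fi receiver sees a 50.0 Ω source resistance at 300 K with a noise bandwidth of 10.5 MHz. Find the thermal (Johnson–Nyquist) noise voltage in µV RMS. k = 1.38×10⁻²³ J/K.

2.95 µV

V_n = √(4kTRB)
4kTRB = 4 × 1.38×10⁻²³ × 300 × 5.00×10¹ × 1.05×10⁷ = 8.69×10⁻¹² V²
V_n = √(8.69×10⁻¹²) = 2.95×10⁻⁶ V = 2.95 µV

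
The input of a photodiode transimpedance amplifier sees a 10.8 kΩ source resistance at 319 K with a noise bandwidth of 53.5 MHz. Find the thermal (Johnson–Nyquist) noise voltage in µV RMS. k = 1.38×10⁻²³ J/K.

V_n = √(4kTRB)
4kTRB = 4 × 1.38×10⁻²³ × 319 × 1.08×10⁴ × 5.35×10⁷ = 1.02×10⁻⁸ V²
V_n = √(1.02×10⁻⁸) = 1.01×10⁻⁴ V = 101 µV

101 µV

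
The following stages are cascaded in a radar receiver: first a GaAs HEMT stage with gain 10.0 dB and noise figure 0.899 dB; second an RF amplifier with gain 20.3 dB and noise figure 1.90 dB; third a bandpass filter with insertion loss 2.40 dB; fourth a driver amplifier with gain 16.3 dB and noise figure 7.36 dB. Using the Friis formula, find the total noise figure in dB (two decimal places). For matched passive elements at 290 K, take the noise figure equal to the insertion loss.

1.12 dB

Convert to linear (a loss of L dB is a gain of −L dB): F_i = 10^(NF_i/10), G_i = 10^(G_i,dB/10)
  Stage 1: F_1 = 10^(0.899/10) = 1.230, G_1 = 10^(10.0/10) = 10.00
  Stage 2: F_2 = 10^(1.90/10) = 1.549, G_2 = 10^(20.3/10) = 107.2
  Stage 3: F_3 = 10^(2.40/10) = 1.738, G_3 = 10^(−2.40/10) = 0.5754
  Stage 4: F_4 = 10^(7.36/10) = 5.445, G_4 = 10^(16.3/10) = 42.66
Friis cascade:
  F = 1.230 + (1.549 − 1)/10.00 + (1.738 − 1)/1072 + (5.445 − 1)/616.6 = 1.293
NF = 10 log₁₀(1.293) = 1.12 dB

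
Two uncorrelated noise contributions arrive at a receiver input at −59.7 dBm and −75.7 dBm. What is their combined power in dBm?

−59.6 dBm

Convert to linear, add, convert back:
P₁ = 1.07×10⁻⁹ W, P₂ = 2.69×10⁻¹¹ W
P_tot = 1.10×10⁻⁹ W → 10 log₁₀(P_tot / 10⁻³) = −59.6 dBm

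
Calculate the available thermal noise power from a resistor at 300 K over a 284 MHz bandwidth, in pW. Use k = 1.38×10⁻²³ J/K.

P_n = kTB = 1.38×10⁻²³ × 300 × 2.84×10⁸ = 1.18×10⁻¹² W = 1.18 pW

1.18 pW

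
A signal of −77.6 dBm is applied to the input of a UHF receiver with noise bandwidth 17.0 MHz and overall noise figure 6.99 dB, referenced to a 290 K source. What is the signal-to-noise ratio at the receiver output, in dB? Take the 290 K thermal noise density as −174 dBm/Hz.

Noise floor: N = −174 + 10 log₁₀(B) + NF
10 log₁₀(1.70×10⁷) = 72.3 dB
N = −174 + 72.3 + 6.99 = −94.71 dBm
SNR = P_sig − N = −77.6 − (−94.71) = 17.11 dB → 17.1 dB

17.1 dB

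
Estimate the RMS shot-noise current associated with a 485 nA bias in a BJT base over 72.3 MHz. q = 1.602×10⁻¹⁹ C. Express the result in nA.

I_n = √(2qI·B)
2qI·B = 2 × 1.602×10⁻¹⁹ × 4.85×10⁻⁷ × 7.23×10⁷ = 1.12×10⁻¹⁷ A²
I_n = √(1.12×10⁻¹⁷) = 3.35×10⁻⁹ A = 3.35 nA

3.35 nA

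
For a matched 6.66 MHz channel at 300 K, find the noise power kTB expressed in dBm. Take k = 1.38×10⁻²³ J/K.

−105.6 dBm

P_n = kTB = 1.38×10⁻²³ × 300 × 6.66×10⁶ = 2.76×10⁻¹⁴ W
In dBm: 10 log₁₀(2.76×10⁻¹⁴ / 10⁻³) = −105.6 dBm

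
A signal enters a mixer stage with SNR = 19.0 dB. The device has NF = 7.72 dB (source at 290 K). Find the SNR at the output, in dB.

By definition F = SNR_in/SNR_out, so in dB: SNR_out = SNR_in − NF
SNR_out = 19.0 − 7.72 = 11.28 dB

11.28 dB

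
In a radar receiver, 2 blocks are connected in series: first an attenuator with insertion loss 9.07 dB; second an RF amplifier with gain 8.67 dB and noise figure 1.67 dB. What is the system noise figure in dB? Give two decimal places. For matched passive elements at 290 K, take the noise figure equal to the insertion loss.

Convert to linear (a loss of L dB is a gain of −L dB): F_i = 10^(NF_i/10), G_i = 10^(G_i,dB/10)
  Stage 1: F_1 = 10^(9.07/10) = 8.072, G_1 = 10^(−9.07/10) = 0.1239
  Stage 2: F_2 = 10^(1.67/10) = 1.469, G_2 = 10^(8.67/10) = 7.362
Friis cascade:
  F = 8.072 + (1.469 − 1)/0.1239 = 11.86
NF = 10 log₁₀(11.86) = 10.74 dB

10.74 dB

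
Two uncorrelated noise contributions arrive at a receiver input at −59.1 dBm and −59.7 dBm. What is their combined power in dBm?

−56.4 dBm

Convert to linear, add, convert back:
P₁ = 1.23×10⁻⁹ W, P₂ = 1.07×10⁻⁹ W
P_tot = 2.30×10⁻⁹ W → 10 log₁₀(P_tot / 10⁻³) = −56.4 dBm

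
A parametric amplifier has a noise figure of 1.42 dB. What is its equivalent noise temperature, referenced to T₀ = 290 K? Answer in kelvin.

112 K

F = 10^(1.42/10) = 1.38676
T_e = (F − 1)·T₀ = (1.38676 − 1) × 290 = 112 K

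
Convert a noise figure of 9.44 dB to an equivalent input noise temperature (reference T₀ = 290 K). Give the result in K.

2259 K

F = 10^(9.44/10) = 8.79023
T_e = (F − 1)·T₀ = (8.79023 − 1) × 290 = 2259 K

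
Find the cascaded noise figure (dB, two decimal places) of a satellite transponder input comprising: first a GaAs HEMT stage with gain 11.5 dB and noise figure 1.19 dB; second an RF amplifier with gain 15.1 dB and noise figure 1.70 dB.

1.30 dB

Convert to linear (a loss of L dB is a gain of −L dB): F_i = 10^(NF_i/10), G_i = 10^(G_i,dB/10)
  Stage 1: F_1 = 10^(1.19/10) = 1.315, G_1 = 10^(11.5/10) = 14.13
  Stage 2: F_2 = 10^(1.70/10) = 1.479, G_2 = 10^(15.1/10) = 32.36
Friis cascade:
  F = 1.315 + (1.479 − 1)/14.13 = 1.349
NF = 10 log₁₀(1.349) = 1.30 dB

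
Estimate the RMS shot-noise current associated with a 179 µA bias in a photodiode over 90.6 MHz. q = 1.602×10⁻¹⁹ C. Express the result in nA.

I_n = √(2qI·B)
2qI·B = 2 × 1.602×10⁻¹⁹ × 1.79×10⁻⁴ × 9.06×10⁷ = 5.20×10⁻¹⁵ A²
I_n = √(5.20×10⁻¹⁵) = 7.21×10⁻⁸ A = 72.1 nA

72.1 nA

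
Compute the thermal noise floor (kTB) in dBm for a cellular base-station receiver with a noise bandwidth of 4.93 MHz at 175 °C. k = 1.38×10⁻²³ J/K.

−105.2 dBm

T = 175 °C + 273.15 = 448.15 K
P_n = kTB = 1.38×10⁻²³ × 448.15 × 4.93×10⁶ = 3.05×10⁻¹⁴ W
In dBm: 10 log₁₀(3.05×10⁻¹⁴ / 10⁻³) = −105.2 dBm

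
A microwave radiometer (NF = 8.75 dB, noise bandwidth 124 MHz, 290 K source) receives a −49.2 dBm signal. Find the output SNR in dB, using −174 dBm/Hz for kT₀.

Noise floor: N = −174 + 10 log₁₀(B) + NF
10 log₁₀(1.24×10⁸) = 80.93 dB
N = −174 + 80.93 + 8.75 = −84.32 dBm
SNR = P_sig − N = −49.2 − (−84.32) = 35.12 dB → 35.1 dB

35.1 dB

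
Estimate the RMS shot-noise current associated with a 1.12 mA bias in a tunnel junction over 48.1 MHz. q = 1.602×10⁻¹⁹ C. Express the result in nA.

I_n = √(2qI·B)
2qI·B = 2 × 1.602×10⁻¹⁹ × 1.12×10⁻³ × 4.81×10⁷ = 1.73×10⁻¹⁴ A²
I_n = √(1.73×10⁻¹⁴) = 1.31×10⁻⁷ A = 131 nA

131 nA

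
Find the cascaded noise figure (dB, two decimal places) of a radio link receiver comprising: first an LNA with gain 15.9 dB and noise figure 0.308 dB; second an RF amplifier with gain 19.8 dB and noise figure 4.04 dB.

Convert to linear (a loss of L dB is a gain of −L dB): F_i = 10^(NF_i/10), G_i = 10^(G_i,dB/10)
  Stage 1: F_1 = 10^(0.308/10) = 1.073, G_1 = 10^(15.9/10) = 38.90
  Stage 2: F_2 = 10^(4.04/10) = 2.535, G_2 = 10^(19.8/10) = 95.50
Friis cascade:
  F = 1.073 + (2.535 − 1)/38.90 = 1.113
NF = 10 log₁₀(1.113) = 0.46 dB

0.46 dB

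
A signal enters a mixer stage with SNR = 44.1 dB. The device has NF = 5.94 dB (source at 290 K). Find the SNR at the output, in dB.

By definition F = SNR_in/SNR_out, so in dB: SNR_out = SNR_in − NF
SNR_out = 44.1 − 5.94 = 38.16 dB

38.16 dB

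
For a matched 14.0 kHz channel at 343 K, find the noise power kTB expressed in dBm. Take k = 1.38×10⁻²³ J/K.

−131.8 dBm

P_n = kTB = 1.38×10⁻²³ × 343 × 1.40×10⁴ = 6.63×10⁻¹⁷ W
In dBm: 10 log₁₀(6.63×10⁻¹⁷ / 10⁻³) = −131.8 dBm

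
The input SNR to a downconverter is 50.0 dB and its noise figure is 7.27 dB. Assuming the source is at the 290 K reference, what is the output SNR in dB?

42.73 dB

By definition F = SNR_in/SNR_out, so in dB: SNR_out = SNR_in − NF
SNR_out = 50.0 − 7.27 = 42.73 dB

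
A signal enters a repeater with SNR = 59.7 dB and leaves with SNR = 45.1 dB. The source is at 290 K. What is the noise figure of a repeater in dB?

NF (dB) = SNR_in(dB) − SNR_out(dB) when the source is at T₀
NF = 59.7 − 45.1 = 14.6 dB

14.6 dB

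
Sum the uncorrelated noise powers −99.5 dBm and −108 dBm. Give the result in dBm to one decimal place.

Convert to linear, add, convert back:
P₁ = 1.12×10⁻¹³ W, P₂ = 1.58×10⁻¹⁴ W
P_tot = 1.28×10⁻¹³ W → 10 log₁₀(P_tot / 10⁻³) = −98.9 dBm

−98.9 dBm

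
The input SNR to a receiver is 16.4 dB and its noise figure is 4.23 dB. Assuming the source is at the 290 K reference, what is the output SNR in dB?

By definition F = SNR_in/SNR_out, so in dB: SNR_out = SNR_in − NF
SNR_out = 16.4 − 4.23 = 12.17 dB

12.17 dB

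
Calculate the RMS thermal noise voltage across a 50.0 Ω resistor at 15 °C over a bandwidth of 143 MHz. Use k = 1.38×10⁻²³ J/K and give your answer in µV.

T = 15 °C + 273.15 = 288.15 K
V_n = √(4kTRB)
4kTRB = 4 × 1.38×10⁻²³ × 288.15 × 5.00×10¹ × 1.43×10⁸ = 1.14×10⁻¹⁰ V²
V_n = √(1.14×10⁻¹⁰) = 1.07×10⁻⁵ V = 10.7 µV

10.7 µV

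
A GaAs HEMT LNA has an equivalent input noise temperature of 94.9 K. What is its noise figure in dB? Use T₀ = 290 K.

1.23 dB

F = 1 + T_e/T₀ = 1 + 94.9/290 = 1.32724
NF = 10 log₁₀(1.32724) = 1.23 dB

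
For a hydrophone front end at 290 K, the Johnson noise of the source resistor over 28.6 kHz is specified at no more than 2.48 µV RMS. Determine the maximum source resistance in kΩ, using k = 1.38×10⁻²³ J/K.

13.4 kΩ

Johnson–Nyquist: V_n = √(4kTRB) ⇒ R = V_n² / (4kTB)
4kTB = 4 × 1.38×10⁻²³ × 290 × 2.86×10⁴ = 4.58×10⁻¹⁶
R = (2.48×10⁻⁶)² / 4.58×10⁻¹⁶ = 1.34×10⁴ Ω = 13.4 kΩ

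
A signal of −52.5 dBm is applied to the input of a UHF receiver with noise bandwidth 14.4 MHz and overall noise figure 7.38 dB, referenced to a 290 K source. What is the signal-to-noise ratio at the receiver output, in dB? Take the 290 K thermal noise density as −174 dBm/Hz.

42.5 dB

Noise floor: N = −174 + 10 log₁₀(B) + NF
10 log₁₀(1.44×10⁷) = 71.58 dB
N = −174 + 71.58 + 7.38 = −95.04 dBm
SNR = P_sig − N = −52.5 − (−95.04) = 42.54 dB → 42.5 dB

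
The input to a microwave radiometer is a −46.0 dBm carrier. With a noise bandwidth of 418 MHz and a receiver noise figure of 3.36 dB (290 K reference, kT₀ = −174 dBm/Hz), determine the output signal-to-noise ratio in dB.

38.4 dB

Noise floor: N = −174 + 10 log₁₀(B) + NF
10 log₁₀(4.18×10⁸) = 86.21 dB
N = −174 + 86.21 + 3.36 = −84.43 dBm
SNR = P_sig − N = −46.0 − (−84.43) = 38.43 dB → 38.4 dB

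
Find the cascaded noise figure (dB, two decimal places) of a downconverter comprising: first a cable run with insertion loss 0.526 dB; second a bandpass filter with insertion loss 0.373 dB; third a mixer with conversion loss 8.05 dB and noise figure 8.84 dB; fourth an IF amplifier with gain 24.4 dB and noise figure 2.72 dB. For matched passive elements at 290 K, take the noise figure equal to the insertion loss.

Convert to linear (a loss of L dB is a gain of −L dB): F_i = 10^(NF_i/10), G_i = 10^(G_i,dB/10)
  Stage 1: F_1 = 10^(0.526/10) = 1.129, G_1 = 10^(−0.526/10) = 0.8859
  Stage 2: F_2 = 10^(0.373/10) = 1.090, G_2 = 10^(−0.373/10) = 0.9177
  Stage 3: F_3 = 10^(8.84/10) = 7.656, G_3 = 10^(−8.05/10) = 0.1567
  Stage 4: F_4 = 10^(2.72/10) = 1.871, G_4 = 10^(24.4/10) = 275.4
Friis cascade:
  F = 1.129 + (1.090 − 1)/0.8859 + (7.656 − 1)/0.8130 + (1.871 − 1)/0.1274 = 16.25
NF = 10 log₁₀(16.25) = 12.11 dB

12.11 dB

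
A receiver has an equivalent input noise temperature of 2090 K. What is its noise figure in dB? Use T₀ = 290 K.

F = 1 + T_e/T₀ = 1 + 2090/290 = 8.2069
NF = 10 log₁₀(8.2069) = 9.14 dB

9.14 dB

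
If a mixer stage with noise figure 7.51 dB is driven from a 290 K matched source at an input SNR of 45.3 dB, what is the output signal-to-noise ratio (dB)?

37.79 dB

By definition F = SNR_in/SNR_out, so in dB: SNR_out = SNR_in − NF
SNR_out = 45.3 − 7.51 = 37.79 dB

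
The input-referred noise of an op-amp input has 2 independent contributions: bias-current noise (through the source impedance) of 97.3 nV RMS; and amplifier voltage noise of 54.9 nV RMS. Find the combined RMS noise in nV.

112 nV

Uncorrelated sources add in power (mean-square): V_tot = √(ΣV_i²)
V_tot = √[(9.73×10⁻⁸)² + (5.49×10⁻⁸)²] = 1.12×10⁻⁷ V = 112 nV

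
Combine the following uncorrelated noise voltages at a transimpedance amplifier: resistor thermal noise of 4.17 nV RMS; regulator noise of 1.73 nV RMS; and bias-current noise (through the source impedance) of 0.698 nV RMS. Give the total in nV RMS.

4.57 nV

Uncorrelated sources add in power (mean-square): V_tot = √(ΣV_i²)
V_tot = √[(4.17×10⁻⁹)² + (1.73×10⁻⁹)² + (6.98×10⁻¹⁰)²] = 4.57×10⁻⁹ V = 4.57 nV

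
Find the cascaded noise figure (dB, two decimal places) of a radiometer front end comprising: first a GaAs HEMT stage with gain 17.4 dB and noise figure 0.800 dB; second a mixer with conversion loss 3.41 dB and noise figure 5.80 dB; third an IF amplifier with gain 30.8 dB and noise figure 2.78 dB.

Convert to linear (a loss of L dB is a gain of −L dB): F_i = 10^(NF_i/10), G_i = 10^(G_i,dB/10)
  Stage 1: F_1 = 10^(0.800/10) = 1.202, G_1 = 10^(17.4/10) = 54.95
  Stage 2: F_2 = 10^(5.80/10) = 3.802, G_2 = 10^(−3.41/10) = 0.4560
  Stage 3: F_3 = 10^(2.78/10) = 1.897, G_3 = 10^(30.8/10) = 1202
Friis cascade:
  F = 1.202 + (3.802 − 1)/54.95 + (1.897 − 1)/25.06 = 1.289
NF = 10 log₁₀(1.289) = 1.10 dB

1.10 dB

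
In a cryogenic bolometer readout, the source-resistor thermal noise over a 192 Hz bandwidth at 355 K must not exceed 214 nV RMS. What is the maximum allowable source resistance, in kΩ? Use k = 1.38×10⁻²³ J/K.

Johnson–Nyquist: V_n = √(4kTRB) ⇒ R = V_n² / (4kTB)
4kTB = 4 × 1.38×10⁻²³ × 355 × 1.92×10² = 3.76×10⁻¹⁸
R = (2.14×10⁻⁷)² / 3.76×10⁻¹⁸ = 1.22×10⁴ Ω = 12.2 kΩ

12.2 kΩ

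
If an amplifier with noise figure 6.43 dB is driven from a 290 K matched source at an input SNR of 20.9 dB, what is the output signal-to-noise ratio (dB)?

14.47 dB

By definition F = SNR_in/SNR_out, so in dB: SNR_out = SNR_in − NF
SNR_out = 20.9 − 6.43 = 14.47 dB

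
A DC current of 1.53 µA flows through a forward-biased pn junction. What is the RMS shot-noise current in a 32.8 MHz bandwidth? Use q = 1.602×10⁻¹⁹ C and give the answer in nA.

I_n = √(2qI·B)
2qI·B = 2 × 1.602×10⁻¹⁹ × 1.53×10⁻⁶ × 3.28×10⁷ = 1.61×10⁻¹⁷ A²
I_n = √(1.61×10⁻¹⁷) = 4.01×10⁻⁹ A = 4.01 nA

4.01 nA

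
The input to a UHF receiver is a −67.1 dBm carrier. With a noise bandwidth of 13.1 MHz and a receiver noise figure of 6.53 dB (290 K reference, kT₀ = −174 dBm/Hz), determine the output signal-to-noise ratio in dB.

29.2 dB

Noise floor: N = −174 + 10 log₁₀(B) + NF
10 log₁₀(1.31×10⁷) = 71.17 dB
N = −174 + 71.17 + 6.53 = −96.30 dBm
SNR = P_sig − N = −67.1 − (−96.30) = 29.20 dB → 29.2 dB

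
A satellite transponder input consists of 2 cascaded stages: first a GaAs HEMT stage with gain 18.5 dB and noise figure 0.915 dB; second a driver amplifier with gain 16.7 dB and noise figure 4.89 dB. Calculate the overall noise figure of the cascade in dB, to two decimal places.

1.02 dB

Convert to linear (a loss of L dB is a gain of −L dB): F_i = 10^(NF_i/10), G_i = 10^(G_i,dB/10)
  Stage 1: F_1 = 10^(0.915/10) = 1.235, G_1 = 10^(18.5/10) = 70.79
  Stage 2: F_2 = 10^(4.89/10) = 3.083, G_2 = 10^(16.7/10) = 46.77
Friis cascade:
  F = 1.235 + (3.083 − 1)/70.79 = 1.264
NF = 10 log₁₀(1.264) = 1.02 dB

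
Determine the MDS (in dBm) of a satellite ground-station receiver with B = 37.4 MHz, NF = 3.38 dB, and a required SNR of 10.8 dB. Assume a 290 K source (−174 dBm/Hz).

−84.1 dBm

Sensitivity = −174 + 10 log₁₀(B) + NF + SNR_min
= −174 + 75.73 + 3.38 + 10.8
= −84.09 dBm → −84.1 dBm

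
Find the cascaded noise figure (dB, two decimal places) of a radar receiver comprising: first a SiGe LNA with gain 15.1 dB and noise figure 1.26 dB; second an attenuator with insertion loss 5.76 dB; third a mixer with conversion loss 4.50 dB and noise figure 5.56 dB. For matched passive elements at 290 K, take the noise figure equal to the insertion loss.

2.37 dB

Convert to linear (a loss of L dB is a gain of −L dB): F_i = 10^(NF_i/10), G_i = 10^(G_i,dB/10)
  Stage 1: F_1 = 10^(1.26/10) = 1.337, G_1 = 10^(15.1/10) = 32.36
  Stage 2: F_2 = 10^(5.76/10) = 3.767, G_2 = 10^(−5.76/10) = 0.2655
  Stage 3: F_3 = 10^(5.56/10) = 3.597, G_3 = 10^(−4.50/10) = 0.3548
Friis cascade:
  F = 1.337 + (3.767 − 1)/32.36 + (3.597 − 1)/8.590 = 1.724
NF = 10 log₁₀(1.724) = 2.37 dB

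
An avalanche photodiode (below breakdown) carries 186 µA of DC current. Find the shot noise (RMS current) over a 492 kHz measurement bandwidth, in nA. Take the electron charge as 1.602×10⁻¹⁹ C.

I_n = √(2qI·B)
2qI·B = 2 × 1.602×10⁻¹⁹ × 1.86×10⁻⁴ × 4.92×10⁵ = 2.93×10⁻¹⁷ A²
I_n = √(2.93×10⁻¹⁷) = 5.41×10⁻⁹ A = 5.41 nA

5.41 nA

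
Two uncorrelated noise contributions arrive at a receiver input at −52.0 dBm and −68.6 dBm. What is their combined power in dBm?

Convert to linear, add, convert back:
P₁ = 6.31×10⁻⁹ W, P₂ = 1.38×10⁻¹⁰ W
P_tot = 6.45×10⁻⁹ W → 10 log₁₀(P_tot / 10⁻³) = −51.9 dBm

−51.9 dBm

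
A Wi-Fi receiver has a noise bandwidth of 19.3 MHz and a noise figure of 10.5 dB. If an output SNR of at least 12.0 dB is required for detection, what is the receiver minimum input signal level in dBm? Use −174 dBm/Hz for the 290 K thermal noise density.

−78.6 dBm

Sensitivity = −174 + 10 log₁₀(B) + NF + SNR_min
= −174 + 72.86 + 10.5 + 12.0
= −78.64 dBm → −78.6 dBm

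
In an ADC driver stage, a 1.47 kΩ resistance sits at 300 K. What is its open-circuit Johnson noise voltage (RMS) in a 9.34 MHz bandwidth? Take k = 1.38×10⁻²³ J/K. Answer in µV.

V_n = √(4kTRB)
4kTRB = 4 × 1.38×10⁻²³ × 300 × 1.47×10³ × 9.34×10⁶ = 2.27×10⁻¹⁰ V²
V_n = √(2.27×10⁻¹⁰) = 1.51×10⁻⁵ V = 15.1 µV

15.1 µV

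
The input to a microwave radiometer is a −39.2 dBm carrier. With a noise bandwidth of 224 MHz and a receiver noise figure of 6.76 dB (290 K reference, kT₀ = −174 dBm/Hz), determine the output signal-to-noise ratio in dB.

44.5 dB

Noise floor: N = −174 + 10 log₁₀(B) + NF
10 log₁₀(2.24×10⁸) = 83.5 dB
N = −174 + 83.5 + 6.76 = −83.74 dBm
SNR = P_sig − N = −39.2 − (−83.74) = 44.54 dB → 44.5 dB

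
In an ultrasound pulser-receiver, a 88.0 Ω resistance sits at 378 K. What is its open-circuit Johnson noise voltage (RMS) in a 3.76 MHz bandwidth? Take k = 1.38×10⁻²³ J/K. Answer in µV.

2.63 µV

V_n = √(4kTRB)
4kTRB = 4 × 1.38×10⁻²³ × 378 × 8.80×10¹ × 3.76×10⁶ = 6.90×10⁻¹² V²
V_n = √(6.90×10⁻¹²) = 2.63×10⁻⁶ V = 2.63 µV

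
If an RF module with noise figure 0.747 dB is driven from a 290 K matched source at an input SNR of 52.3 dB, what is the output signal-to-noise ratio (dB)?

By definition F = SNR_in/SNR_out, so in dB: SNR_out = SNR_in − NF
SNR_out = 52.3 − 0.747 = 51.553 dB

51.553 dB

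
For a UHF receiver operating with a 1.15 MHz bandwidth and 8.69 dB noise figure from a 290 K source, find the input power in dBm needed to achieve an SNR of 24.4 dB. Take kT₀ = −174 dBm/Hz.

−80.3 dBm

Sensitivity = −174 + 10 log₁₀(B) + NF + SNR_min
= −174 + 60.61 + 8.69 + 24.4
= −80.30 dBm → −80.3 dBm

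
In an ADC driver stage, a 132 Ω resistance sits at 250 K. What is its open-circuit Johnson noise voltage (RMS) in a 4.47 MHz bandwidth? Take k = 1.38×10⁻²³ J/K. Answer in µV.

2.85 µV

V_n = √(4kTRB)
4kTRB = 4 × 1.38×10⁻²³ × 250 × 1.32×10² × 4.47×10⁶ = 8.14×10⁻¹² V²
V_n = √(8.14×10⁻¹²) = 2.85×10⁻⁶ V = 2.85 µV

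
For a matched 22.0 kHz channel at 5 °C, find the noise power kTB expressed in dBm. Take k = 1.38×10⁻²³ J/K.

−130.7 dBm

T = 5 °C + 273.15 = 278.15 K
P_n = kTB = 1.38×10⁻²³ × 278.15 × 2.20×10⁴ = 8.44×10⁻¹⁷ W
In dBm: 10 log₁₀(8.44×10⁻¹⁷ / 10⁻³) = −130.7 dBm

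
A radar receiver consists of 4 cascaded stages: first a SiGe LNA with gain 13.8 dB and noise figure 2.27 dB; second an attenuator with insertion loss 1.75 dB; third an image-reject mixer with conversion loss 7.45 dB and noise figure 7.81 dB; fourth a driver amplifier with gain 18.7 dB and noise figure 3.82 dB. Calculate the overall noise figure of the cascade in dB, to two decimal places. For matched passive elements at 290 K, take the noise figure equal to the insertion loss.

Convert to linear (a loss of L dB is a gain of −L dB): F_i = 10^(NF_i/10), G_i = 10^(G_i,dB/10)
  Stage 1: F_1 = 10^(2.27/10) = 1.687, G_1 = 10^(13.8/10) = 23.99
  Stage 2: F_2 = 10^(1.75/10) = 1.496, G_2 = 10^(−1.75/10) = 0.6683
  Stage 3: F_3 = 10^(7.81/10) = 6.039, G_3 = 10^(−7.45/10) = 0.1799
  Stage 4: F_4 = 10^(3.82/10) = 2.410, G_4 = 10^(18.7/10) = 74.13
Friis cascade:
  F = 1.687 + (1.496 − 1)/23.99 + (6.039 − 1)/16.03 + (2.410 − 1)/2.884 = 2.510
NF = 10 log₁₀(2.510) = 4.00 dB

4.00 dB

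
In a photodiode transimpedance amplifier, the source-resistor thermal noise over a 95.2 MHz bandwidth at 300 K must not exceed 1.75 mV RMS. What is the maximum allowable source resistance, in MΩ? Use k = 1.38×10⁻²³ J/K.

Johnson–Nyquist: V_n = √(4kTRB) ⇒ R = V_n² / (4kTB)
4kTB = 4 × 1.38×10⁻²³ × 300 × 9.52×10⁷ = 1.58×10⁻¹²
R = (1.75×10⁻³)² / 1.58×10⁻¹² = 1.94×10⁶ Ω = 1.94 MΩ

1.94 MΩ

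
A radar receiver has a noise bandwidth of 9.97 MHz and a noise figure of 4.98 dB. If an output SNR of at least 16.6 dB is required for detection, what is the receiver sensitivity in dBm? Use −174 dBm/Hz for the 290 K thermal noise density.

−82.4 dBm

Sensitivity = −174 + 10 log₁₀(B) + NF + SNR_min
= −174 + 69.99 + 4.98 + 16.6
= −82.43 dBm → −82.4 dBm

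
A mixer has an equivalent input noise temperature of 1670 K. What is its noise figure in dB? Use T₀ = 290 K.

F = 1 + T_e/T₀ = 1 + 1670/290 = 6.75862
NF = 10 log₁₀(6.75862) = 8.30 dB

8.30 dB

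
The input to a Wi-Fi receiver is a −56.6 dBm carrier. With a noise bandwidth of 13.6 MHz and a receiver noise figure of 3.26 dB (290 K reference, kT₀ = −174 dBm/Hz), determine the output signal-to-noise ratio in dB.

42.8 dB

Noise floor: N = −174 + 10 log₁₀(B) + NF
10 log₁₀(1.36×10⁷) = 71.34 dB
N = −174 + 71.34 + 3.26 = −99.40 dBm
SNR = P_sig − N = −56.6 − (−99.40) = 42.80 dB → 42.8 dB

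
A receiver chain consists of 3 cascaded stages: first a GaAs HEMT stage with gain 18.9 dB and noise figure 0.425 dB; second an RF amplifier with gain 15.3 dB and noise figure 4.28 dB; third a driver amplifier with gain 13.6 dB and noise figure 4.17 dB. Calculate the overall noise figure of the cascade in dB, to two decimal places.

Convert to linear (a loss of L dB is a gain of −L dB): F_i = 10^(NF_i/10), G_i = 10^(G_i,dB/10)
  Stage 1: F_1 = 10^(0.425/10) = 1.103, G_1 = 10^(18.9/10) = 77.62
  Stage 2: F_2 = 10^(4.28/10) = 2.679, G_2 = 10^(15.3/10) = 33.88
  Stage 3: F_3 = 10^(4.17/10) = 2.612, G_3 = 10^(13.6/10) = 22.91
Friis cascade:
  F = 1.103 + (2.679 − 1)/77.62 + (2.612 − 1)/2630 = 1.125
NF = 10 log₁₀(1.125) = 0.51 dB

0.51 dB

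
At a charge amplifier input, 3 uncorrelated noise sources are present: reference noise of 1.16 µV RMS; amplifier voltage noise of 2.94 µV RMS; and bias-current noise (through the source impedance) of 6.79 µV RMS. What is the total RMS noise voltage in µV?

7.49 µV

Uncorrelated sources add in power (mean-square): V_tot = √(ΣV_i²)
V_tot = √[(1.16×10⁻⁶)² + (2.94×10⁻⁶)² + (6.79×10⁻⁶)²] = 7.49×10⁻⁶ V = 7.49 µV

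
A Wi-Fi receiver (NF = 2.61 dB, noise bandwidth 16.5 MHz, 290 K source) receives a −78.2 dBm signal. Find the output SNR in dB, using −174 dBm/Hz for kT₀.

21.0 dB

Noise floor: N = −174 + 10 log₁₀(B) + NF
10 log₁₀(1.65×10⁷) = 72.17 dB
N = −174 + 72.17 + 2.61 = −99.22 dBm
SNR = P_sig − N = −78.2 − (−99.22) = 21.02 dB → 21.0 dB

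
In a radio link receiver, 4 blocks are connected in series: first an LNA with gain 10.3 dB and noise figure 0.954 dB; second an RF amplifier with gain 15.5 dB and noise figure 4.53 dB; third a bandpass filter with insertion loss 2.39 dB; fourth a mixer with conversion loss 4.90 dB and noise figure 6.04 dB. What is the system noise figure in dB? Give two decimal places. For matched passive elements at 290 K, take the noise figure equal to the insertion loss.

1.56 dB

Convert to linear (a loss of L dB is a gain of −L dB): F_i = 10^(NF_i/10), G_i = 10^(G_i,dB/10)
  Stage 1: F_1 = 10^(0.954/10) = 1.246, G_1 = 10^(10.3/10) = 10.72
  Stage 2: F_2 = 10^(4.53/10) = 2.838, G_2 = 10^(15.5/10) = 35.48
  Stage 3: F_3 = 10^(2.39/10) = 1.734, G_3 = 10^(−2.39/10) = 0.5768
  Stage 4: F_4 = 10^(6.04/10) = 4.018, G_4 = 10^(−4.90/10) = 0.3236
Friis cascade:
  F = 1.246 + (2.838 − 1)/10.72 + (1.734 − 1)/380.2 + (4.018 − 1)/219.3 = 1.433
NF = 10 log₁₀(1.433) = 1.56 dB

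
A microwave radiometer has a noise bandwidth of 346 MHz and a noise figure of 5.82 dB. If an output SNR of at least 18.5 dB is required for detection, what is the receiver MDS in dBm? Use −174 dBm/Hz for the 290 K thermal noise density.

Sensitivity = −174 + 10 log₁₀(B) + NF + SNR_min
= −174 + 85.39 + 5.82 + 18.5
= −64.29 dBm → −64.3 dBm

−64.3 dBm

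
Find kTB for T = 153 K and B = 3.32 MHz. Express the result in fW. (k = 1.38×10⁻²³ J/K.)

P_n = kTB = 1.38×10⁻²³ × 153 × 3.32×10⁶ = 7.01×10⁻¹⁵ W = 7.01 fW

7.01 fW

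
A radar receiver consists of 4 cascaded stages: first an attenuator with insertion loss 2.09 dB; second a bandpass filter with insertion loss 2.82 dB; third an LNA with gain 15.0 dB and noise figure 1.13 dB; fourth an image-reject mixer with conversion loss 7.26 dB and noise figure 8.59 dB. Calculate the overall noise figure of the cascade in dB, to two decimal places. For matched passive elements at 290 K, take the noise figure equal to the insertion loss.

6.65 dB

Convert to linear (a loss of L dB is a gain of −L dB): F_i = 10^(NF_i/10), G_i = 10^(G_i,dB/10)
  Stage 1: F_1 = 10^(2.09/10) = 1.618, G_1 = 10^(−2.09/10) = 0.6180
  Stage 2: F_2 = 10^(2.82/10) = 1.914, G_2 = 10^(−2.82/10) = 0.5224
  Stage 3: F_3 = 10^(1.13/10) = 1.297, G_3 = 10^(15.0/10) = 31.62
  Stage 4: F_4 = 10^(8.59/10) = 7.228, G_4 = 10^(−7.26/10) = 0.1879
Friis cascade:
  F = 1.618 + (1.914 − 1)/0.6180 + (1.297 − 1)/0.3228 + (7.228 − 1)/10.21 = 4.628
NF = 10 log₁₀(4.628) = 6.65 dB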